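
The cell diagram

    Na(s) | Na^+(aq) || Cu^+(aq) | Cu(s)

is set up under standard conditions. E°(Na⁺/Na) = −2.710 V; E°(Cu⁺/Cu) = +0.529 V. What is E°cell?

+3.239 V

By convention the left-hand electrode in cell notation is the anode (oxidation) and the right-hand electrode is the cathode (reduction).
E°cell = E°(right) − E°(left) = +0.529 − (−2.710) = +3.239 V.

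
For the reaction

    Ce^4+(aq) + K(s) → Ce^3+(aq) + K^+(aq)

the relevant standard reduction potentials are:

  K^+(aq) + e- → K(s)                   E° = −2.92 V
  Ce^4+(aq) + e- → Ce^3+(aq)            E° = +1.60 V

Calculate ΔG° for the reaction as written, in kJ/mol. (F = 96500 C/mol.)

−436 kJ/mol

In the reaction as written Ce^4+(aq) is reduced, so the Ce⁴⁺/Ce³⁺ couple is the cathode and K⁺/K is the anode.
E°cell = +1.60 − (−2.92) = +4.52 V; balancing electrons gives n = 1.
ΔG° = −nFE°cell = −(1)(96500)(+4.52) J/mol = −436 kJ/mol.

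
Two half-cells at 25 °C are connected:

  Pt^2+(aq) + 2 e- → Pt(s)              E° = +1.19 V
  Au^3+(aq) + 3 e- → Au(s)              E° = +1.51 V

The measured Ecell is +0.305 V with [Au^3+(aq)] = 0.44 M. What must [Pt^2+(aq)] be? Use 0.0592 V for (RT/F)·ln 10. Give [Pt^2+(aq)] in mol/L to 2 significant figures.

1.9 M

With Au³⁺/Au at the cathode and Pt²⁺/Pt at the anode, E°cell = +1.51 − (+1.19) = +0.32 V (n = 6).
Since E = E° − (0.0592/n)·log Q, log Q = n(E° − E)/0.0592 = 1.520.
For 2 Au^3+(aq) + 3 Pt(s) → 2 Au(s) + 3 Pt^2+(aq), the reaction quotient is Q = [Pt^2+(aq)]^3 / [Au^3+(aq)]^2.
Solving for the unknown gives log [Pt^2+(aq)] = 0.269, so [Pt^2+(aq)] ≈ 1.9 M.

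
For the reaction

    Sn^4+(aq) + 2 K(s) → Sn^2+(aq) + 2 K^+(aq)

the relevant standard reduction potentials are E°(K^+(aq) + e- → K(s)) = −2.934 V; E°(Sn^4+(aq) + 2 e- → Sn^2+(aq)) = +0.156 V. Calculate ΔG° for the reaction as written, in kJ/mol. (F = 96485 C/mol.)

In the reaction as written Sn^4+(aq) is reduced, so the Sn⁴⁺/Sn²⁺ couple is the cathode and K⁺/K is the anode.
E°cell = +0.156 − (−2.934) = +3.090 V; balancing electrons gives n = 2.
ΔG° = −nFE°cell = −(2)(96485)(+3.090) J/mol = −596 kJ/mol.

−596 kJ/mol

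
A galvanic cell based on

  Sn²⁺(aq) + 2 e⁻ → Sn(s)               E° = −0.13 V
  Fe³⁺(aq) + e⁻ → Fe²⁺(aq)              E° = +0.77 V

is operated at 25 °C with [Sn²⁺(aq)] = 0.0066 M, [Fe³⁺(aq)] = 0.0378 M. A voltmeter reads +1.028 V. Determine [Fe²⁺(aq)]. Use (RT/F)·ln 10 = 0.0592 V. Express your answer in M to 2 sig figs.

The Fe³⁺/Fe²⁺ couple has the larger reduction potential, so it is the cathode: E°cell = +0.77 − (−0.13) = +0.90 V and n = 2.
Since E = E° − (0.0592/n)·log Q, log Q = n(E° − E)/0.0592 = −4.324.
The balanced reaction is 2 Fe³⁺(aq) + Sn(s) → 2 Fe²⁺(aq) + Sn²⁺(aq), so Q = ([Fe²⁺(aq)]^2·[Sn²⁺(aq)]) / [Fe³⁺(aq)]^2.
Substituting the known concentrations and solving, log [Fe²⁺(aq)] = −2.494 and [Fe²⁺(aq)] = 0.0032 M.

0.0032 M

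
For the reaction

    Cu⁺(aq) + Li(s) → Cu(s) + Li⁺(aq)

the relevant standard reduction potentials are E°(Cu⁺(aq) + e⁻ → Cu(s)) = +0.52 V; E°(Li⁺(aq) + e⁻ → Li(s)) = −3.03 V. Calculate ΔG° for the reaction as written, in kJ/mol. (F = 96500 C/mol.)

−343 kJ/mol

In the reaction as written Cu⁺(aq) is reduced, so the Cu⁺/Cu couple is the cathode and Li⁺/Li is the anode.
E°cell = +0.52 − (−3.03) = +3.55 V; balancing electrons gives n = 1.
ΔG° = −nFE°cell = −(1)(96500)(+3.55) J/mol = −343 kJ/mol.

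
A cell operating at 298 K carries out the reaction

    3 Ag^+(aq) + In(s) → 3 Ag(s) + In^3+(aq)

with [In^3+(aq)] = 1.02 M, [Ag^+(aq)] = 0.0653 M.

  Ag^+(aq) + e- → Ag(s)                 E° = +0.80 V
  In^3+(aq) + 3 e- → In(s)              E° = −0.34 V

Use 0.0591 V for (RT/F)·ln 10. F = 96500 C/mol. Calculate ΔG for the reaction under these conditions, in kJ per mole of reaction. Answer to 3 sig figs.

−310 kJ/mol

E°cell = +0.80 − (−0.34) = +1.14 V; the balanced reaction transfers n = 3 electrons.
The reaction quotient is [In^3+(aq)] / [Ag^+(aq)]^3 = 3.66×10^3; by Nernst, E = +1.14 − (0.0591/3)(3.564) = +1.0698 V.
ΔG = −nFE = −(3)(96500)(+1.0698) J/mol = −310 kJ/mol.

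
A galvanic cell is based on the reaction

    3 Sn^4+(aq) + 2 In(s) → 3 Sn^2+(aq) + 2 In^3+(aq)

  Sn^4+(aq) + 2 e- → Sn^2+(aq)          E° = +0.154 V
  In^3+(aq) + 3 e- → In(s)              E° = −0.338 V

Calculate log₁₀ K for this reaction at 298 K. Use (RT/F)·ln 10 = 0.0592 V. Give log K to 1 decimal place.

log K = 49.9

The Sn⁴⁺/Sn²⁺ couple is reduced (cathode); E°cell = +0.154 − (−0.338) = +0.492 V with n = 6.
At equilibrium E = 0, so log K = nE°cell / 0.0592 = (6)(+0.492) / 0.0592 = 49.9.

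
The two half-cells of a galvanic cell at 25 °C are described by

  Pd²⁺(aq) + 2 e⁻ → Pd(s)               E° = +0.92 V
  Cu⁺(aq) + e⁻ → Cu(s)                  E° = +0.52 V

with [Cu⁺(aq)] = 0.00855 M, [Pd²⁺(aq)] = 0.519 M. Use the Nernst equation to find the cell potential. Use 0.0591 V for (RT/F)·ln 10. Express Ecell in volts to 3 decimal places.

+0.514 V

The Pd²⁺/Pd couple has the more positive E°, so it is the cathode; Cu⁺/Cu is the anode.
E°cell = E°cat − E°an = +0.92 − (+0.52) = +0.40 V; n = 2.
For the overall reaction Pd²⁺(aq) + 2 Cu(s) → Pd(s) + 2 Cu⁺(aq), Q = [Cu⁺(aq)]^2 / [Pd²⁺(aq)] = 0.000141, giving log Q = −3.851.
By the Nernst equation, E = +0.40 − (0.0591/2)·(−3.851) = +0.514 V.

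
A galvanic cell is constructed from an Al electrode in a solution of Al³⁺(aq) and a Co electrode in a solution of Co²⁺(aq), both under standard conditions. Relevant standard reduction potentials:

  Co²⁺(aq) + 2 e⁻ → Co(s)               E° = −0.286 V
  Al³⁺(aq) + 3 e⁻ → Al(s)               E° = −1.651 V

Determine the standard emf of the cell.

Of the two couples in this cell, the one with the more positive reduction potential is reduced at the cathode: here that is Co²⁺/Co (−0.286 V); Al³⁺/Al (−1.651 V) is the anode.
E°cell = E°(cathode) − E°(anode) = −0.286 − (−1.651) = +1.365 V.

+1.365 V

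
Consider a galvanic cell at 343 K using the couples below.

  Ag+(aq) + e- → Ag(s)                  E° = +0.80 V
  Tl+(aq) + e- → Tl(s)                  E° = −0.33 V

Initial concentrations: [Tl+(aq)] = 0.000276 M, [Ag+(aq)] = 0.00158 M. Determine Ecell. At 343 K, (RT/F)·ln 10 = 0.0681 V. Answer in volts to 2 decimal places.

+1.18 V

Since E°(Ag⁺/Ag) > E°(Tl⁺/Tl), Ag⁺/Ag serves as the cathode.
The standard potential is +0.80 − (−0.33) = +1.13 V and the balanced reaction transfers n = 1 electron.
The balanced reaction is Ag+(aq) + Tl(s) → Ag(s) + Tl+(aq), so Q = [Tl+(aq)] / [Ag+(aq)] = 0.175 and log Q = −0.758.
By the Nernst equation, E = +1.13 − (0.0681/1)·(−0.758) = +1.18 V.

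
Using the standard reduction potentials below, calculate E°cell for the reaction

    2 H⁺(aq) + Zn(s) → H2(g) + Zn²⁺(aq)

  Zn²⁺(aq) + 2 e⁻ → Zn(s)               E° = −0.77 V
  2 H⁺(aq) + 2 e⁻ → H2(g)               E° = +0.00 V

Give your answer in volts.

H⁺(aq) gains electrons, so the 2H⁺/H₂ couple is the cathode; the Zn²⁺/Zn couple is the anode.
E°cell = E°(cathode) − E°(anode) = +0.00 − (−0.77) = +0.77 V.

+0.77 V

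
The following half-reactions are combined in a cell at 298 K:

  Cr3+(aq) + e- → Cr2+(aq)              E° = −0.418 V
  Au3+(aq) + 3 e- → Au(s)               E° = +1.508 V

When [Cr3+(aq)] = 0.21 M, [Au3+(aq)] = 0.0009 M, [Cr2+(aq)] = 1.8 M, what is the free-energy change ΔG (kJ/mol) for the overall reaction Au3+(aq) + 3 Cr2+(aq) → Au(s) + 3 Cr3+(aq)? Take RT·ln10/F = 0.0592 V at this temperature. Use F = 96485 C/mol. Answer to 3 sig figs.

−556 kJ/mol

E°cell = +1.508 − (−0.418) = +1.926 V; the balanced reaction transfers n = 3 electrons.
Q = [Cr3+(aq)]^3 / ([Au3+(aq)]·[Cr2+(aq)]^3) = 1.76, so log Q = 0.247 and E = +1.926 − (0.0592/3)(0.247) = +1.9211 V.
Then ΔG = −nFE = −3 × 96485 × +1.9211 J/mol = −556 kJ/mol.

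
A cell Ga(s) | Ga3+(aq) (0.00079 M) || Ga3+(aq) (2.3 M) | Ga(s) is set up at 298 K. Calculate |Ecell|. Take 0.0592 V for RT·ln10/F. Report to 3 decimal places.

For a concentration cell E°cell = 0, since both electrodes use the same couple.
The compartment with the higher Ga3+(aq) concentration (2.3 M) acts as the cathode; ions are reduced there and produced at the dilute (0.00079 M) anode.
With n = 3, Ecell = −(0.0592/3)·log([dilute]/[conc]) = −(0.0592/3)·log(0.00079/2.3) = +0.068 V.

0.068 V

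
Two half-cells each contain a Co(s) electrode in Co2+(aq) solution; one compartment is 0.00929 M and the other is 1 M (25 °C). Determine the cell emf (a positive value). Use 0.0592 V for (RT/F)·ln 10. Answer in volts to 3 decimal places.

For a concentration cell E°cell = 0, since both electrodes use the same couple.
The compartment with the higher Co2+(aq) concentration (1 M) acts as the cathode; ions are reduced there and produced at the dilute (0.00929 M) anode.
With n = 2, Ecell = −(0.0592/2)·log([dilute]/[conc]) = −(0.0592/2)·log(0.00929/1) = +0.060 V.

0.060 V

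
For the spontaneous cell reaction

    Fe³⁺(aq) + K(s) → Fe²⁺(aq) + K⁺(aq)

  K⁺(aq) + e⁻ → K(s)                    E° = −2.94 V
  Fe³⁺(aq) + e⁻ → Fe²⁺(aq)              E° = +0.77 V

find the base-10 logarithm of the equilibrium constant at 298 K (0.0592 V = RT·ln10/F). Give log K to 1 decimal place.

log K = 62.7

The Fe³⁺/Fe²⁺ couple is reduced (cathode); E°cell = +0.77 − (−2.94) = +3.71 V with n = 1.
At equilibrium E = 0, so log K = nE°cell / 0.0592 = (1)(+3.71) / 0.0592 = 62.7.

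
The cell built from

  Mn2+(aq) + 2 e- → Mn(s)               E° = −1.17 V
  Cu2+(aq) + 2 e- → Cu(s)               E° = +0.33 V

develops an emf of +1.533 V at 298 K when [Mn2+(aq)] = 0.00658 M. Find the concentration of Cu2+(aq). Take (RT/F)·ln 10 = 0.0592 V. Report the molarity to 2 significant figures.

0.086 M

With Cu²⁺/Cu at the cathode and Mn²⁺/Mn at the anode, E°cell = +0.33 − (−1.17) = +1.50 V (n = 2).
Since E = E° − (0.0592/n)·log Q, log Q = n(E° − E)/0.0592 = −1.115.
For Cu2+(aq) + Mn(s) → Cu(s) + Mn2+(aq), the reaction quotient is Q = [Mn2+(aq)] / [Cu2+(aq)].
Substituting the known concentrations and solving, log [Cu2+(aq)] = −1.067 and [Cu2+(aq)] = 0.086 M.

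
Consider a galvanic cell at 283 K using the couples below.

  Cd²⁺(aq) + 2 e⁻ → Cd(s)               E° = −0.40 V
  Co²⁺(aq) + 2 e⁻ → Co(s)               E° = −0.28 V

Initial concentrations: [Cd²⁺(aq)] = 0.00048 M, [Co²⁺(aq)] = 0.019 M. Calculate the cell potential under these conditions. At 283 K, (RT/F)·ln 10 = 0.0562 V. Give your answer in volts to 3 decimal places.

+0.165 V

The Co²⁺/Co couple has the more positive E°, so it is the cathode; Cd²⁺/Cd is the anode.
E°cell = −0.28 − (−0.40) = +0.12 V, with n = 2 electrons transferred.
For the overall reaction Co²⁺(aq) + Cd(s) → Co(s) + Cd²⁺(aq), Q = [Cd²⁺(aq)] / [Co²⁺(aq)] = 0.0253, giving log Q = −1.598.
Applying E = E° − (RT ln10/nF)·log Q gives +0.12 − (0.0562/2)(−1.598) = +0.165 V.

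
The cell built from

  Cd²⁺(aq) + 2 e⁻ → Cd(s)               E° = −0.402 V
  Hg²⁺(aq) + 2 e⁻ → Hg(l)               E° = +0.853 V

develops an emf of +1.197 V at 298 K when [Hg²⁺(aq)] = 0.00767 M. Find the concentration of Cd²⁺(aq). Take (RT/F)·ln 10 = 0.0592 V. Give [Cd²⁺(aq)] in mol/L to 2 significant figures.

With Hg²⁺/Hg at the cathode and Cd²⁺/Cd at the anode, E°cell = +0.853 − (−0.402) = +1.255 V (n = 2).
Since E = E° − (0.0592/n)·log Q, log Q = n(E° − E)/0.0592 = 1.959.
For Hg²⁺(aq) + Cd(s) → Hg(l) + Cd²⁺(aq), the reaction quotient is Q = [Cd²⁺(aq)] / [Hg²⁺(aq)].
Solving for the unknown gives log [Cd²⁺(aq)] = −0.156, so [Cd²⁺(aq)] ≈ 0.70 M.

0.70 M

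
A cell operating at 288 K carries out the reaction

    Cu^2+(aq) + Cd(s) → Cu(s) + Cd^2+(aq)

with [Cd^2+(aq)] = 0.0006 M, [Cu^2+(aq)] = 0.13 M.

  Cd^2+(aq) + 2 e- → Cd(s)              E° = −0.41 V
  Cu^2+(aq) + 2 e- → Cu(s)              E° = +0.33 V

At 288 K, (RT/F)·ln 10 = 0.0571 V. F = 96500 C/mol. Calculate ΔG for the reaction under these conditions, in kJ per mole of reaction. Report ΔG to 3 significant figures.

E°cell = +0.33 − (−0.41) = +0.74 V; the balanced reaction transfers n = 2 electrons.
Q = [Cd^2+(aq)] / [Cu^2+(aq)] = 0.00462, so log Q = −2.336 and E = +0.74 − (0.0571/2)(−2.336) = +0.8067 V.
ΔG = −nFE = −(2)(96500)(+0.8067) J/mol = −156 kJ/mol.

−156 kJ/mol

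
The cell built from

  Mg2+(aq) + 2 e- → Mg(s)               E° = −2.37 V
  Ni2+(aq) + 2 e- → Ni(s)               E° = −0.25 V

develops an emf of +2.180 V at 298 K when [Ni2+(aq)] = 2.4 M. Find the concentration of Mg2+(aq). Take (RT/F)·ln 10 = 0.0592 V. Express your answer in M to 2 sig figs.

Ni²⁺/Ni is the cathode (higher E°); E°cell = −0.25 − (−2.37) = +2.12 V with n = 2.
From the Nernst equation, log Q = n(E° − E)/0.0592 = 2·(+2.12 − (+2.180))/0.0592 = −2.027.
Balancing electrons gives Ni2+(aq) + Mg(s) → Ni(s) + Mg2+(aq); thus Q = [Mg2+(aq)] / [Ni2+(aq)].
Isolating [Mg2+(aq)] in Q = 10^{−2.027} yields log [Mg2+(aq)] = −1.647, i.e. 0.023 M.

0.023 M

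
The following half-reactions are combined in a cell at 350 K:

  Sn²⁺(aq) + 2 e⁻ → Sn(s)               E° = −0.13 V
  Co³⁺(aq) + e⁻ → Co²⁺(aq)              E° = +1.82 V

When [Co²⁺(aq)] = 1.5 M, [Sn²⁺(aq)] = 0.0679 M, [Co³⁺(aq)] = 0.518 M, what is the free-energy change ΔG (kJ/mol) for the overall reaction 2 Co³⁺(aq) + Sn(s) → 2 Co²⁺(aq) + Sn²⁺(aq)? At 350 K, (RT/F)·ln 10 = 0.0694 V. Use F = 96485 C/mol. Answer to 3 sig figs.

E°cell = +1.82 − (−0.13) = +1.95 V; the balanced reaction transfers n = 2 electrons.
Here Q = ([Co²⁺(aq)]^2·[Sn²⁺(aq)]) / [Co³⁺(aq)]^2 = 0.569 (log Q = −0.245), giving E = +1.95 − (0.0694/2)·(−0.245) = +1.9585 V.
ΔG = −nFE = −(2)(96485)(+1.9585) J/mol = −378 kJ/mol.

−378 kJ/mol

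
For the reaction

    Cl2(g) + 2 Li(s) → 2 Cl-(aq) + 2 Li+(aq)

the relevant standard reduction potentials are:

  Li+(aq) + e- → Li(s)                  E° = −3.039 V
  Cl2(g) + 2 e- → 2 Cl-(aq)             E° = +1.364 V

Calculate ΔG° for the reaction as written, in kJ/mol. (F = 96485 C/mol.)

−850 kJ/mol

In the reaction as written Cl2(g) is reduced, so the Cl₂/Cl⁻ couple is the cathode and Li⁺/Li is the anode.
E°cell = +1.364 − (−3.039) = +4.403 V; balancing electrons gives n = 2.
ΔG° = −nFE°cell = −(2)(96485)(+4.403) J/mol = −850 kJ/mol.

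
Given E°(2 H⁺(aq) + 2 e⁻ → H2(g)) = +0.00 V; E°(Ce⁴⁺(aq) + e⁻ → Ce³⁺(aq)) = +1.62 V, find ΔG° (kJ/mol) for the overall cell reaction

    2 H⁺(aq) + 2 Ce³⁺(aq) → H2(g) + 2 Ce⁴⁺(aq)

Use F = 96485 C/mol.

In the reaction as written H⁺(aq) is reduced, so the 2H⁺/H₂ couple is the cathode and Ce⁴⁺/Ce³⁺ is the anode.
E°cell = +0.00 − (+1.62) = −1.62 V; balancing electrons gives n = 2.
ΔG° = −nFE°cell = −(2)(96485)(−1.62) J/mol = +313 kJ/mol.

+313 kJ/mol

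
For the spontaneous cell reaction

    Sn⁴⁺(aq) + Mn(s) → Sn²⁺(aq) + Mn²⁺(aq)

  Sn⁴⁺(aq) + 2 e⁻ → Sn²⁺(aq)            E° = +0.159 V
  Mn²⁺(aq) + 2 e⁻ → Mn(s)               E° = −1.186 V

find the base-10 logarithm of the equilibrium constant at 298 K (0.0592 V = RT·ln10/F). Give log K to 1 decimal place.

The Sn⁴⁺/Sn²⁺ couple is reduced (cathode); E°cell = +0.159 − (−1.186) = +1.345 V with n = 2.
At equilibrium E = 0, so log K = nE°cell / 0.0592 = (2)(+1.345) / 0.0592 = 45.4.

log K = 45.4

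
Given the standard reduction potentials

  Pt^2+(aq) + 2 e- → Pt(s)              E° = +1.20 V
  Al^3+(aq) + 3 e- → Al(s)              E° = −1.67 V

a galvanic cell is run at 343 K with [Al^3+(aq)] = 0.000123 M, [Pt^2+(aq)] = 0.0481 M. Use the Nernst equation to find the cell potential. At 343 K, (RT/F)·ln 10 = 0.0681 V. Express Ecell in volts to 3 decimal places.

+2.914 V

The Pt²⁺/Pt couple has the more positive E°, so it is the cathode; Al³⁺/Al is the anode.
E°cell = +1.20 − (−1.67) = +2.87 V, with n = 6 electrons transferred.
Balancing gives 3 Pt^2+(aq) + 2 Al(s) → 3 Pt(s) + 2 Al^3+(aq); hence Q = [Al^3+(aq)]^2 / [Pt^2+(aq)]^3 = 0.000136 (log Q = −3.867).
Applying E = E° − (RT ln10/nF)·log Q gives +2.87 − (0.0681/6)(−3.867) = +2.914 V.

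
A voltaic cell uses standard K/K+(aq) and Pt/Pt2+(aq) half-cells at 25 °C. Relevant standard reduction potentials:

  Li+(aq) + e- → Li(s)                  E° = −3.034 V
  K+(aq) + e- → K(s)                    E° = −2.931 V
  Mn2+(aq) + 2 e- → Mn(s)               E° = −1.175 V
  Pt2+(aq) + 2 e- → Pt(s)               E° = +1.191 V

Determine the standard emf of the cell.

The Pt²⁺/Pt couple has the higher E°, so Pt ion is reduced (cathode) and K is oxidized (anode).
E°cell = E°(cathode) − E°(anode) = +1.191 − (−2.931) = +4.122 V.

+4.122 V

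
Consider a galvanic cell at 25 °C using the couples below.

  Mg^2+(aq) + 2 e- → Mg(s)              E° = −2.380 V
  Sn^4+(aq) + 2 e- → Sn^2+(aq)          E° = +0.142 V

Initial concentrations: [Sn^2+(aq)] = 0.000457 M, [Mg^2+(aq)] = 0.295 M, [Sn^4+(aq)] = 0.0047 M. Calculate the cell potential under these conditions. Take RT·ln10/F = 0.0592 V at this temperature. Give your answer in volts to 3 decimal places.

Since E°(Sn⁴⁺/Sn²⁺) > E°(Mg²⁺/Mg), Sn⁴⁺/Sn²⁺ serves as the cathode.
E°cell = +0.142 − (−2.380) = +2.522 V, with n = 2 electrons transferred.
Balancing gives Sn^4+(aq) + Mg(s) → Sn^2+(aq) + Mg^2+(aq); hence Q = ([Sn^2+(aq)]·[Mg^2+(aq)]) / [Sn^4+(aq)] = 0.0287 (log Q = −1.542).
E = E° − (0.0592/n)·log Q = +2.522 − (0.0592/2)(−1.542) = +2.568 V.

+2.568 V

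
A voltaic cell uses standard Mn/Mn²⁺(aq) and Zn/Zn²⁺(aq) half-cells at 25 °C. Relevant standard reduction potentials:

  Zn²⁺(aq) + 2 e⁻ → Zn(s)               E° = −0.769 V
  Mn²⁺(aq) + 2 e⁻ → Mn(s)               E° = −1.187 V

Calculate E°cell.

+0.418 V

The Zn²⁺/Zn couple has the higher E°, so Zn ion is reduced (cathode) and Mn is oxidized (anode).
E°cell = E°(cathode) − E°(anode) = −0.769 − (−1.187) = +0.418 V.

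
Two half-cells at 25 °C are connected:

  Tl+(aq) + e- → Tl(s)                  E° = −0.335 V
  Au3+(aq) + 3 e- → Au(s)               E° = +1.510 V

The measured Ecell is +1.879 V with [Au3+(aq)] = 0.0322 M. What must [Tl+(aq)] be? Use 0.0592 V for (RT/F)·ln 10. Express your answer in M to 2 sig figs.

0.085 M

The Au³⁺/Au couple has the larger reduction potential, so it is the cathode: E°cell = +1.510 − (−0.335) = +1.845 V and n = 3.
Since E = E° − (0.0592/n)·log Q, log Q = n(E° − E)/0.0592 = −1.723.
Balancing electrons gives Au3+(aq) + 3 Tl(s) → Au(s) + 3 Tl+(aq); thus Q = [Tl+(aq)]^3 / [Au3+(aq)].
Substituting the known concentrations and solving, log [Tl+(aq)] = −1.072 and [Tl+(aq)] = 0.085 M.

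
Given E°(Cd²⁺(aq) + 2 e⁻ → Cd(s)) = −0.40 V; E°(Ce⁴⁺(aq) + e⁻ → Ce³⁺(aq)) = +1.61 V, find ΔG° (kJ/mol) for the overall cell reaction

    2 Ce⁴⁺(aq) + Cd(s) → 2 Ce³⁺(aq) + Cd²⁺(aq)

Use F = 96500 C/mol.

−388 kJ/mol

In the reaction as written Ce⁴⁺(aq) is reduced, so the Ce⁴⁺/Ce³⁺ couple is the cathode and Cd²⁺/Cd is the anode.
E°cell = +1.61 − (−0.40) = +2.01 V; balancing electrons gives n = 2.
ΔG° = −nFE°cell = −(2)(96500)(+2.01) J/mol = −388 kJ/mol.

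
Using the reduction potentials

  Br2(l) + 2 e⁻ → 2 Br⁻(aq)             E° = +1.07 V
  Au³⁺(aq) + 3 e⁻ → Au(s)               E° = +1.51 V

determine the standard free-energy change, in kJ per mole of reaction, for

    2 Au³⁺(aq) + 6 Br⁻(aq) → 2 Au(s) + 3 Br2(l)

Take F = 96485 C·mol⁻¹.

−255 kJ/mol

In the reaction as written Au³⁺(aq) is reduced, so the Au³⁺/Au couple is the cathode and Br₂/Br⁻ is the anode.
E°cell = +1.51 − (+1.07) = +0.44 V; balancing electrons gives n = 6.
ΔG° = −nFE°cell = −(6)(96485)(+0.44) J/mol = −255 kJ/mol.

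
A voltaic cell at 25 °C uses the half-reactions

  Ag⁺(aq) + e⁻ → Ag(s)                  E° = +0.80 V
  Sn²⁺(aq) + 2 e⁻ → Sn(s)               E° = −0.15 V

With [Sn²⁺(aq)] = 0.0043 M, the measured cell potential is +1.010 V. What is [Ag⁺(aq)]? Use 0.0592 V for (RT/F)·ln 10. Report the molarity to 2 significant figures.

Ag⁺/Ag is the cathode (higher E°); E°cell = +0.80 − (−0.15) = +0.95 V with n = 2.
From the Nernst equation, log Q = n(E° − E)/0.0592 = 2·(+0.95 − (+1.010))/0.0592 = −2.027.
The balanced reaction is 2 Ag⁺(aq) + Sn(s) → 2 Ag(s) + Sn²⁺(aq), so Q = [Sn²⁺(aq)] / [Ag⁺(aq)]^2.
Substituting the known concentrations and solving, log [Ag⁺(aq)] = −0.170 and [Ag⁺(aq)] = 0.68 M.

0.68 M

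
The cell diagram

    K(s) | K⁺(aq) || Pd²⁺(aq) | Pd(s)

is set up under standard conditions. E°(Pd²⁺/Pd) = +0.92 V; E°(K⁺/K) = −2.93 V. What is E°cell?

+3.85 V

By convention the left-hand electrode in cell notation is the anode (oxidation) and the right-hand electrode is the cathode (reduction).
E°cell = E°(right) − E°(left) = +0.92 − (−2.93) = +3.85 V.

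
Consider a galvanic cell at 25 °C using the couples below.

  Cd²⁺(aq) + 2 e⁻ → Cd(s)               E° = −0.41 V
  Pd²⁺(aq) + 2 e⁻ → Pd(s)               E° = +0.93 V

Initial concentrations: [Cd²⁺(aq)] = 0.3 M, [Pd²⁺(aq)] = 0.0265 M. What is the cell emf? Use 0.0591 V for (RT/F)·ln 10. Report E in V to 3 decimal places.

Since E°(Pd²⁺/Pd) > E°(Cd²⁺/Cd), Pd²⁺/Pd serves as the cathode.
E°cell = E°cat − E°an = +0.93 − (−0.41) = +1.34 V; n = 2.
The balanced reaction is Pd²⁺(aq) + Cd(s) → Pd(s) + Cd²⁺(aq), so Q = [Cd²⁺(aq)] / [Pd²⁺(aq)] = 11.3 and log Q = 1.054.
E = E° − (0.0591/n)·log Q = +1.34 − (0.0591/2)(1.054) = +1.309 V.

+1.309 V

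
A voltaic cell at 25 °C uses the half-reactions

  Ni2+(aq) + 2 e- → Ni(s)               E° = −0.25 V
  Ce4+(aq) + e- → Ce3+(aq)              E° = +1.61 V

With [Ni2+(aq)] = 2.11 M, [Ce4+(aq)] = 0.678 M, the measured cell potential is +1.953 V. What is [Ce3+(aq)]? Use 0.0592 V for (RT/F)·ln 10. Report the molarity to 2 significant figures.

Ce⁴⁺/Ce³⁺ is the cathode (higher E°); E°cell = +1.61 − (−0.25) = +1.86 V with n = 2.
From the Nernst equation, log Q = n(E° − E)/0.0592 = 2·(+1.86 − (+1.953))/0.0592 = −3.142.
For 2 Ce4+(aq) + Ni(s) → 2 Ce3+(aq) + Ni2+(aq), the reaction quotient is Q = ([Ce3+(aq)]^2·[Ni2+(aq)]) / [Ce4+(aq)]^2.
Solving for the unknown gives log [Ce3+(aq)] = −1.902, so [Ce3+(aq)] ≈ 0.013 M.

0.013 M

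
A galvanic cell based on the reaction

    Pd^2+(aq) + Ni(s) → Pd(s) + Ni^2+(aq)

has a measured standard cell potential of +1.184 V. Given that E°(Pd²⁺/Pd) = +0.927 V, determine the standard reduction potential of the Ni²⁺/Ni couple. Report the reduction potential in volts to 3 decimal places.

In the reaction as written the Pd²⁺/Pd couple is reduced (cathode) and Ni²⁺/Ni is oxidized (anode), so E°cell = E°(Pd²⁺/Pd) − E°(Ni²⁺/Ni).
E°(Ni²⁺/Ni) = E°(cathode) − E°cell = +0.927 − (+1.184) = −0.257 V.

−0.257 V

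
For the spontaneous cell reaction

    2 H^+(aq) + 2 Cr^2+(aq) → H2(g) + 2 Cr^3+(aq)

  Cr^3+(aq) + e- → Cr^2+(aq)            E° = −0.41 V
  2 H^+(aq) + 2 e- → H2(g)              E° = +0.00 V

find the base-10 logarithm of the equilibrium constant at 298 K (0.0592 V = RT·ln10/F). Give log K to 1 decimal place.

log K = 13.9

The 2H⁺/H₂ couple is reduced (cathode); E°cell = +0.00 − (−0.41) = +0.41 V with n = 2.
At equilibrium E = 0, so log K = nE°cell / 0.0592 = (2)(+0.41) / 0.0592 = 13.9.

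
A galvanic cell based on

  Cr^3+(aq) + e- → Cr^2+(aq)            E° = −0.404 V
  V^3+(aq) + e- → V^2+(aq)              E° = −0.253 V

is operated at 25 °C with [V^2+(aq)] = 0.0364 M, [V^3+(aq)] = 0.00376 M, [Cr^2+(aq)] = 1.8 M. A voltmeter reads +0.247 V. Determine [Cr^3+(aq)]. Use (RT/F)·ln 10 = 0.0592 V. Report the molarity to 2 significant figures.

0.0044 M

V³⁺/V²⁺ is the cathode (higher E°); E°cell = −0.253 − (−0.404) = +0.151 V with n = 1.
Rearranging E = E° − (0.0592/n)·log Q gives log Q = 1(+0.151 − (+0.247))/0.0592 = −1.622.
The balanced reaction is V^3+(aq) + Cr^2+(aq) → V^2+(aq) + Cr^3+(aq), so Q = ([V^2+(aq)]·[Cr^3+(aq)]) / ([V^3+(aq)]·[Cr^2+(aq)]).
Isolating [Cr^3+(aq)] in Q = 10^{−1.622} yields log [Cr^3+(aq)] = −2.353, i.e. 0.0044 M.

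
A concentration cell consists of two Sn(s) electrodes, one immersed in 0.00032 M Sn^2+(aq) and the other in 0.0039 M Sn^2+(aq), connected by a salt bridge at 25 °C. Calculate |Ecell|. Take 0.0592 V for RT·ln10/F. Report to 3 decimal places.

0.032 V

For a concentration cell E°cell = 0, since both electrodes use the same couple.
The compartment with the higher Sn^2+(aq) concentration (0.0039 M) acts as the cathode; ions are reduced there and produced at the dilute (0.00032 M) anode.
With n = 2, Ecell = −(0.0592/2)·log([dilute]/[conc]) = −(0.0592/2)·log(0.00032/0.0039) = +0.032 V.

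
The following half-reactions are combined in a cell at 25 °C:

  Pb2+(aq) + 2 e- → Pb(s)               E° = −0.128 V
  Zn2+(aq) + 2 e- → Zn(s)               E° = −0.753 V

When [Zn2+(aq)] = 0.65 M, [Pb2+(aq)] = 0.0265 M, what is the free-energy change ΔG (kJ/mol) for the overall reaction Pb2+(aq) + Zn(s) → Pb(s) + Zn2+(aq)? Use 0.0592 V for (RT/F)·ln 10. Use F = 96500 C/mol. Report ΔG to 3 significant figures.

E°cell = −0.128 − (−0.753) = +0.625 V; the balanced reaction transfers n = 2 electrons.
Here Q = [Zn2+(aq)] / [Pb2+(aq)] = 24.5 (log Q = 1.390), giving E = +0.625 − (0.0592/2)·(1.390) = +0.5839 V.
Then ΔG = −nFE = −2 × 96500 × +0.5839 J/mol = −113 kJ/mol.

−113 kJ/mol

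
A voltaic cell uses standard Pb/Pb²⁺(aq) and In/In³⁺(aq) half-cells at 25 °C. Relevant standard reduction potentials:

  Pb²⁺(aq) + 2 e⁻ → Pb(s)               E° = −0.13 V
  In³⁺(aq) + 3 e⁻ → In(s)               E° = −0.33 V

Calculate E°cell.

+0.20 V

Of the two couples in this cell, the one with the more positive reduction potential is reduced at the cathode: here that is Pb²⁺/Pb (−0.13 V); In³⁺/In (−0.33 V) is the anode.
E°cell = E°(cathode) − E°(anode) = −0.13 − (−0.33) = +0.20 V.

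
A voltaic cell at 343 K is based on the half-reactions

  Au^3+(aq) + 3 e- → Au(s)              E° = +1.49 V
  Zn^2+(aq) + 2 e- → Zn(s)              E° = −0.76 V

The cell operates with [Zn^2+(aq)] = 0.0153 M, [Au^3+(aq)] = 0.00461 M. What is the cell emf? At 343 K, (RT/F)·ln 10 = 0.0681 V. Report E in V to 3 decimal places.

+2.259 V

Since E°(Au³⁺/Au) > E°(Zn²⁺/Zn), Au³⁺/Au serves as the cathode.
E°cell = E°cat − E°an = +1.49 − (−0.76) = +2.25 V; n = 6.
For the overall reaction 2 Au^3+(aq) + 3 Zn(s) → 2 Au(s) + 3 Zn^2+(aq), Q = [Zn^2+(aq)]^3 / [Au^3+(aq)]^2 = 0.169, giving log Q = −0.773.
By the Nernst equation, E = +2.25 − (0.0681/6)·(−0.773) = +2.259 V.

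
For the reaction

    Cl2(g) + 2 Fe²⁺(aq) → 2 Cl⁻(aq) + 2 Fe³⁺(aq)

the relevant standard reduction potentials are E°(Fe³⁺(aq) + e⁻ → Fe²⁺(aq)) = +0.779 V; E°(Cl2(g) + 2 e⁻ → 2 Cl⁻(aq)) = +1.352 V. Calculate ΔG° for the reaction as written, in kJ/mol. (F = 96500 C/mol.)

−111 kJ/mol

In the reaction as written Cl2(g) is reduced, so the Cl₂/Cl⁻ couple is the cathode and Fe³⁺/Fe²⁺ is the anode.
E°cell = +1.352 − (+0.779) = +0.573 V; balancing electrons gives n = 2.
ΔG° = −nFE°cell = −(2)(96500)(+0.573) J/mol = −111 kJ/mol.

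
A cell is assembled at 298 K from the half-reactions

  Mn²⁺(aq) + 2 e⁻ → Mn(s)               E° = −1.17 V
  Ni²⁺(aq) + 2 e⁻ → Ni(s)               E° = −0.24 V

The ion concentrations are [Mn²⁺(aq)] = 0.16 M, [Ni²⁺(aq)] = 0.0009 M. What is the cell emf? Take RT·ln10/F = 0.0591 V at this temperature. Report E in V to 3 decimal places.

Since E°(Ni²⁺/Ni) > E°(Mn²⁺/Mn), Ni²⁺/Ni serves as the cathode.
E°cell = −0.24 − (−1.17) = +0.93 V, with n = 2 electrons transferred.
Balancing gives Ni²⁺(aq) + Mn(s) → Ni(s) + Mn²⁺(aq); hence Q = [Mn²⁺(aq)] / [Ni²⁺(aq)] = 178 (log Q = 2.250).
E = E° − (0.0591/n)·log Q = +0.93 − (0.0591/2)(2.250) = +0.864 V.

+0.864 V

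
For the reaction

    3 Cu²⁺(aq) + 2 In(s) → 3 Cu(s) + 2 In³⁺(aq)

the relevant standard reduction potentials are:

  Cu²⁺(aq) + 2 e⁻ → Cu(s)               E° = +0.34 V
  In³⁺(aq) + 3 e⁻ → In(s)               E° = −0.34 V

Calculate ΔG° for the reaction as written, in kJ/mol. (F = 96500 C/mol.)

In the reaction as written Cu²⁺(aq) is reduced, so the Cu²⁺/Cu couple is the cathode and In³⁺/In is the anode.
E°cell = +0.34 − (−0.34) = +0.68 V; balancing electrons gives n = 6.
ΔG° = −nFE°cell = −(6)(96500)(+0.68) J/mol = −394 kJ/mol.

−394 kJ/mol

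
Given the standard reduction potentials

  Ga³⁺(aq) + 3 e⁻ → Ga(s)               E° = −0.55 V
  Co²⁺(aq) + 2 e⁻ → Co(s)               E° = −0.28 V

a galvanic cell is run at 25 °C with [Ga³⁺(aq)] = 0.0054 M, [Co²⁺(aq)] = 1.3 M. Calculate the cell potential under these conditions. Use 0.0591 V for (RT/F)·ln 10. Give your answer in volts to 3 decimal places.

Co²⁺/Co is reduced (cathode, E° = −0.28 V) and Ga³⁺/Ga is oxidized (anode).
E°cell = −0.28 − (−0.55) = +0.27 V, with n = 6 electrons transferred.
Balancing gives 3 Co²⁺(aq) + 2 Ga(s) → 3 Co(s) + 2 Ga³⁺(aq); hence Q = [Ga³⁺(aq)]^2 / [Co²⁺(aq)]^3 = 1.33×10^−5 (log Q = −4.877).
By the Nernst equation, E = +0.27 − (0.0591/6)·(−4.877) = +0.318 V.

+0.318 V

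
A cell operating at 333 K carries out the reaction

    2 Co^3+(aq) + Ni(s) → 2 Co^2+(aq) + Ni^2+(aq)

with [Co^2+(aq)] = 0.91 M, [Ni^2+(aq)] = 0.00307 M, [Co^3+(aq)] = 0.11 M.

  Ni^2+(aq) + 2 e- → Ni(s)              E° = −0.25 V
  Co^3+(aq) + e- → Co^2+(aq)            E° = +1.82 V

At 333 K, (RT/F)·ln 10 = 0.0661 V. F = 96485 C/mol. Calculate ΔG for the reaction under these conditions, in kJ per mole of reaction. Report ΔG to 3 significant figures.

−404 kJ/mol

With Co³⁺/Co²⁺ reduced at the cathode, E°cell = +1.82 − (−0.25) = +2.07 V and n = 2.
The reaction quotient is ([Co^2+(aq)]^2·[Ni^2+(aq)]) / [Co^3+(aq)]^2 = 0.21; by Nernst, E = +2.07 − (0.0661/2)(−0.678) = +2.0924 V.
ΔG = −nFE = −(2)(96485)(+2.0924) J/mol = −404 kJ/mol.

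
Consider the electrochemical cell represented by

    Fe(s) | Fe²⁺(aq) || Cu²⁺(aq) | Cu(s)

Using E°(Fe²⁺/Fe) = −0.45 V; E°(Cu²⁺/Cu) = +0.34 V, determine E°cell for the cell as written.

+0.79 V

By convention the left-hand electrode in cell notation is the anode (oxidation) and the right-hand electrode is the cathode (reduction).
E°cell = E°(right) − E°(left) = +0.34 − (−0.45) = +0.79 V.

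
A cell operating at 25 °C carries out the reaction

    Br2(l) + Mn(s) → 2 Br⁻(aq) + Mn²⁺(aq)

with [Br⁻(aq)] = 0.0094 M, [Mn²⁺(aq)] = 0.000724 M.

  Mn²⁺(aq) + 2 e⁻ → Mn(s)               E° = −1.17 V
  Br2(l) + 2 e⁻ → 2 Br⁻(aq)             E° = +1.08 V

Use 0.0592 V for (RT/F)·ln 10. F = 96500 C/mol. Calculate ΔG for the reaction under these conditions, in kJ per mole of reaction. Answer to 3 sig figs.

With Br₂/Br⁻ reduced at the cathode, E°cell = +1.08 − (−1.17) = +2.25 V and n = 2.
Here Q = [Br⁻(aq)]^2·[Mn²⁺(aq)] = 6.4×10^−8 (log Q = −7.194), giving E = +2.25 − (0.0592/2)·(−7.194) = +2.4629 V.
Then ΔG = −nFE = −2 × 96500 × +2.4629 J/mol = −475 kJ/mol.

−475 kJ/mol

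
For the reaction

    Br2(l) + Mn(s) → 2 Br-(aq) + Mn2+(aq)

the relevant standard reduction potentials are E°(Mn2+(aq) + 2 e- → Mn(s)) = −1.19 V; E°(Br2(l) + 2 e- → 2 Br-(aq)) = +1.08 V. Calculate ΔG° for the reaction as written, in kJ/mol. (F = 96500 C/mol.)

−438 kJ/mol

In the reaction as written Br2(l) is reduced, so the Br₂/Br⁻ couple is the cathode and Mn²⁺/Mn is the anode.
E°cell = +1.08 − (−1.19) = +2.27 V; balancing electrons gives n = 2.
ΔG° = −nFE°cell = −(2)(96500)(+2.27) J/mol = −438 kJ/mol.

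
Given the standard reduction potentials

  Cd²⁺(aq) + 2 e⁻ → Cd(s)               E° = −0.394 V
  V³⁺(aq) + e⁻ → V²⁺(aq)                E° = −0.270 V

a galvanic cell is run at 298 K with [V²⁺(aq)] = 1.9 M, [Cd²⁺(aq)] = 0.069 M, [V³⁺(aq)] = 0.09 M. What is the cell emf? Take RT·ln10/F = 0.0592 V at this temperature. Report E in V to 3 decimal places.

The V³⁺/V²⁺ couple has the more positive E°, so it is the cathode; Cd²⁺/Cd is the anode.
E°cell = −0.270 − (−0.394) = +0.124 V, with n = 2 electrons transferred.
For the overall reaction 2 V³⁺(aq) + Cd(s) → 2 V²⁺(aq) + Cd²⁺(aq), Q = ([V²⁺(aq)]^2·[Cd²⁺(aq)]) / [V³⁺(aq)]^2 = 30.8, giving log Q = 1.488.
Applying E = E° − (RT ln10/nF)·log Q gives +0.124 − (0.0592/2)(1.488) = +0.080 V.

+0.080 V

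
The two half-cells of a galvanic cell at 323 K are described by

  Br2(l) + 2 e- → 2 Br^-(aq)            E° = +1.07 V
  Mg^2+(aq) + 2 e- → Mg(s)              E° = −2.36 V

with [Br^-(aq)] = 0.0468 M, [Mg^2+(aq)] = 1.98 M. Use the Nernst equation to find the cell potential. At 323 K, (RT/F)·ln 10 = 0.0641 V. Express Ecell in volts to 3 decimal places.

+3.506 V

The Br₂/Br⁻ couple has the more positive E°, so it is the cathode; Mg²⁺/Mg is the anode.
E°cell = E°cat − E°an = +1.07 − (−2.36) = +3.43 V; n = 2.
Balancing gives Br2(l) + Mg(s) → 2 Br^-(aq) + Mg^2+(aq); hence Q = [Br^-(aq)]^2·[Mg^2+(aq)] = 0.00434 (log Q = −2.363).
Applying E = E° − (RT ln10/nF)·log Q gives +3.43 − (0.0641/2)(−2.363) = +3.506 V.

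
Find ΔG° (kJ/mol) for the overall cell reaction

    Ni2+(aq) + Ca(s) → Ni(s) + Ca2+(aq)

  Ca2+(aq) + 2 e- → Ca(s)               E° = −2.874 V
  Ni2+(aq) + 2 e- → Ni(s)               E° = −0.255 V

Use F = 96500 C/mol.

In the reaction as written Ni2+(aq) is reduced, so the Ni²⁺/Ni couple is the cathode and Ca²⁺/Ca is the anode.
E°cell = −0.255 − (−2.874) = +2.619 V; balancing electrons gives n = 2.
ΔG° = −nFE°cell = −(2)(96500)(+2.619) J/mol = −505 kJ/mol.

−505 kJ/mol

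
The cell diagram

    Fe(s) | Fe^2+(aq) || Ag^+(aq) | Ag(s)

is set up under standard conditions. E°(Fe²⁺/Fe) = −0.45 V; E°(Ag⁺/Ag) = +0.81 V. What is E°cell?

+1.26 V

By convention the left-hand electrode in cell notation is the anode (oxidation) and the right-hand electrode is the cathode (reduction).
E°cell = E°(right) − E°(left) = +0.81 − (−0.45) = +1.26 V.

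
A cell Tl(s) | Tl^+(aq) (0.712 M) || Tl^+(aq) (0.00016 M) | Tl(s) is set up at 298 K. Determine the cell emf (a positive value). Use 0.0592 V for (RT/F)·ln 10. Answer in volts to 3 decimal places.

For a concentration cell E°cell = 0, since both electrodes use the same couple.
The compartment with the higher Tl^+(aq) concentration (0.712 M) acts as the cathode; ions are reduced there and produced at the dilute (0.00016 M) anode.
With n = 1, Ecell = −(0.0592/1)·log([dilute]/[conc]) = −(0.0592/1)·log(0.00016/0.712) = +0.216 V.

0.216 V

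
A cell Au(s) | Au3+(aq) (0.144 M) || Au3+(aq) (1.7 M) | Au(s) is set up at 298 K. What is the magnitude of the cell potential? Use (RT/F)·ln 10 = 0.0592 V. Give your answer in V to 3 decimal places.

For a concentration cell E°cell = 0, since both electrodes use the same couple.
The compartment with the higher Au3+(aq) concentration (1.7 M) acts as the cathode; ions are reduced there and produced at the dilute (0.144 M) anode.
With n = 3, Ecell = −(0.0592/3)·log([dilute]/[conc]) = −(0.0592/3)·log(0.144/1.7) = +0.021 V.

0.021 V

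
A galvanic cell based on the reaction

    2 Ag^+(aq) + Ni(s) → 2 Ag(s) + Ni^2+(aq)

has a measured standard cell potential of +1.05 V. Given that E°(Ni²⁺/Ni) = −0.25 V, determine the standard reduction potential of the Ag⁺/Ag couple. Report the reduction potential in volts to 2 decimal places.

+0.80 V

In the reaction as written the Ag⁺/Ag couple is reduced (cathode) and Ni²⁺/Ni is oxidized (anode), so E°cell = E°(Ag⁺/Ag) − E°(Ni²⁺/Ni).
E°(Ag⁺/Ag) = E°cell + E°(anode) = +1.05 + (−0.25) = +0.80 V.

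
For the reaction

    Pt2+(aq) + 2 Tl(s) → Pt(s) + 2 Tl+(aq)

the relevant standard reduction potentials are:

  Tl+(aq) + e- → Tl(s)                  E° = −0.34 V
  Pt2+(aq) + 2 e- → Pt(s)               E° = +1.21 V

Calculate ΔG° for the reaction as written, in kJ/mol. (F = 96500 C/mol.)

In the reaction as written Pt2+(aq) is reduced, so the Pt²⁺/Pt couple is the cathode and Tl⁺/Tl is the anode.
E°cell = +1.21 − (−0.34) = +1.55 V; balancing electrons gives n = 2.
ΔG° = −nFE°cell = −(2)(96500)(+1.55) J/mol = −299 kJ/mol.

−299 kJ/mol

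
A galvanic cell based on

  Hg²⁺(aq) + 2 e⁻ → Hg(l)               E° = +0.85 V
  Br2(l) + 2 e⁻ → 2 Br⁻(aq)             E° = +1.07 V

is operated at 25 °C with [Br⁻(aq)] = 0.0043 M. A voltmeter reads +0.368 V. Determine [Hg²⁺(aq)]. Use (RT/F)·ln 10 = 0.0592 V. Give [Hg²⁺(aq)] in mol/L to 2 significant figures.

Br₂/Br⁻ is the cathode (higher E°); E°cell = +1.07 − (+0.85) = +0.22 V with n = 2.
Since E = E° − (0.0592/n)·log Q, log Q = n(E° − E)/0.0592 = −5.000.
For Br2(l) + Hg(l) → 2 Br⁻(aq) + Hg²⁺(aq), the reaction quotient is Q = [Br⁻(aq)]^2·[Hg²⁺(aq)].
Solving for the unknown gives log [Hg²⁺(aq)] = −0.267, so [Hg²⁺(aq)] ≈ 0.54 M.

0.54 M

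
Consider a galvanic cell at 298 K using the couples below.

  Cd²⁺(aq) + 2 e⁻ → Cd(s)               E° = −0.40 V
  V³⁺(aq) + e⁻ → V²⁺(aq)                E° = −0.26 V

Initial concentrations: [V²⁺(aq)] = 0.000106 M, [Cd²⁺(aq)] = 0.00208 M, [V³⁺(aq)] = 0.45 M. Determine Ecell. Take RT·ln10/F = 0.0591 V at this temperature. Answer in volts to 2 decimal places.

+0.43 V

The V³⁺/V²⁺ couple has the more positive E°, so it is the cathode; Cd²⁺/Cd is the anode.
The standard potential is −0.26 − (−0.40) = +0.14 V and the balanced reaction transfers n = 2 electrons.
For the overall reaction 2 V³⁺(aq) + Cd(s) → 2 V²⁺(aq) + Cd²⁺(aq), Q = ([V²⁺(aq)]^2·[Cd²⁺(aq)]) / [V³⁺(aq)]^2 = 1.15×10^−10, giving log Q = −9.938.
E = E° − (0.0591/n)·log Q = +0.14 − (0.0591/2)(−9.938) = +0.43 V.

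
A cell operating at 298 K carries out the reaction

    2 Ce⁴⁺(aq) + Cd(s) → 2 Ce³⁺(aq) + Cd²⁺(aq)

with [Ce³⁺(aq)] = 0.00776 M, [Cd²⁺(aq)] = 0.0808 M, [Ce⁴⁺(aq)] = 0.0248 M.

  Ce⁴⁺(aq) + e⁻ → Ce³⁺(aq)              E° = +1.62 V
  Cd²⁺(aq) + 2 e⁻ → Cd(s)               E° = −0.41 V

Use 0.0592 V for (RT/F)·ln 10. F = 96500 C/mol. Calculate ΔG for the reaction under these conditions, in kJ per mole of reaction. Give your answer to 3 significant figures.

−404 kJ/mol

With Ce⁴⁺/Ce³⁺ reduced at the cathode, E°cell = +1.62 − (−0.41) = +2.03 V and n = 2.
Here Q = ([Ce³⁺(aq)]^2·[Cd²⁺(aq)]) / [Ce⁴⁺(aq)]^2 = 0.00791 (log Q = −2.102), giving E = +2.03 − (0.0592/2)·(−2.102) = +2.0922 V.
ΔG = −nFE = −(2)(96500)(+2.0922) J/mol = −404 kJ/mol.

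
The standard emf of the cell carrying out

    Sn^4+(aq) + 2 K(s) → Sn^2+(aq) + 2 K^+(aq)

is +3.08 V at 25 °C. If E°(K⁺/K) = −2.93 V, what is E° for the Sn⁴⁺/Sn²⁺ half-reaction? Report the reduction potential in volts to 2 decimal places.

+0.15 V

In the reaction as written the Sn⁴⁺/Sn²⁺ couple is reduced (cathode) and K⁺/K is oxidized (anode), so E°cell = E°(Sn⁴⁺/Sn²⁺) − E°(K⁺/K).
E°(Sn⁴⁺/Sn²⁺) = E°cell + E°(anode) = +3.08 + (−2.93) = +0.15 V.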